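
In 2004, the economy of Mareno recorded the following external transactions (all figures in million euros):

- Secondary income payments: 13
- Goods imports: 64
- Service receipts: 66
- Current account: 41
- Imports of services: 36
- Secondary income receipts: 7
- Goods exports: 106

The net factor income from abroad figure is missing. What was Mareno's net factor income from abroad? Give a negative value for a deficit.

Current account = goods balance + services balance + net primary income + net secondary income
Sum of the known components = 66
Net factor income from abroad = CA - (known components) = 41 - 66 = -25

-25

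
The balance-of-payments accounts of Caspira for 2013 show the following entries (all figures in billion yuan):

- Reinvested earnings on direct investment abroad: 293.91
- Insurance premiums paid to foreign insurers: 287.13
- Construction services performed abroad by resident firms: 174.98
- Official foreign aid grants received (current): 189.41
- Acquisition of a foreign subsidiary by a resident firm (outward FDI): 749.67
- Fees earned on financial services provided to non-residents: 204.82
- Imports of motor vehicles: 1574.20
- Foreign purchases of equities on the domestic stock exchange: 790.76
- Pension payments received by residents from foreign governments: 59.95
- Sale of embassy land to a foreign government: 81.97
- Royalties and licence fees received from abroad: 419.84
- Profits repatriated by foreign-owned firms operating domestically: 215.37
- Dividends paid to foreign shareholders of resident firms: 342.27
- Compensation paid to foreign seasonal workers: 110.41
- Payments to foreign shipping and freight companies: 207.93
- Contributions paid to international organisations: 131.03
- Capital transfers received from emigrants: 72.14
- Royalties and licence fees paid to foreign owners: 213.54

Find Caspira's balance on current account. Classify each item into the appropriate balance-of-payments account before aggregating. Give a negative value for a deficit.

Goods: -1574.20
Services: -287.13 + 174.98 + 204.82 - 213.54 - 207.93 + 419.84 = 91.04
Primary income: -342.27 + 293.91 - 110.41 - 215.37 = -374.14
Secondary income: 59.95 - 131.03 + 189.41 = 118.33
Current account = (-1574.20) + 91.04 + (-374.14) + 118.33 = -1738.97
(Excluded from the current account — financial account: acquisition of a foreign subsidiary by a resident firm (outward FDI) 749.67, foreign purchases of equities on the domestic stock exchange 790.76; capital account: sale of embassy land to a foreign government 81.97, capital transfers received from emigrants 72.14.)

-1738.97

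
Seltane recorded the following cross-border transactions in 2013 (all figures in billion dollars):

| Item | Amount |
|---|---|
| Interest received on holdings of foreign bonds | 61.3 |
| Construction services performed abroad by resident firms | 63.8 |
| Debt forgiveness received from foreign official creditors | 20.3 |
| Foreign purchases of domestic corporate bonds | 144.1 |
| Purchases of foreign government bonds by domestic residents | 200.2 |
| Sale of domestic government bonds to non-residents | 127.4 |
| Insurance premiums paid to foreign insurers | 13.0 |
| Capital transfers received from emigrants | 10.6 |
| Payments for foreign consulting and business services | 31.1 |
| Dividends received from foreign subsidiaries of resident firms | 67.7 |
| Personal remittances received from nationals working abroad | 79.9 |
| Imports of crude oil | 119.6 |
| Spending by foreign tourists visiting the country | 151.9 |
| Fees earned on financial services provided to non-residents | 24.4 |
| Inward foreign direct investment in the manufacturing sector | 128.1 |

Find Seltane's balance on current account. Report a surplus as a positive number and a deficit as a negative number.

285.3

Goods: -119.6
Services: 63.8 + 151.9 - 31.1 + 24.4 - 13.0 = 196.0
Primary income: 67.7 + 61.3 = 129.0
Secondary income: 79.9
Current account = (-119.6) + 196.0 + 129.0 + 79.9 = 285.3
(Excluded from the current account — capital account: debt forgiveness received from foreign official creditors 20.3, capital transfers received from emigrants 10.6; financial account: foreign purchases of domestic corporate bonds 144.1, purchases of foreign government bonds by domestic residents 200.2, sale of domestic government bonds to non-residents 127.4, inward foreign direct investment in the manufacturing sector 128.1.)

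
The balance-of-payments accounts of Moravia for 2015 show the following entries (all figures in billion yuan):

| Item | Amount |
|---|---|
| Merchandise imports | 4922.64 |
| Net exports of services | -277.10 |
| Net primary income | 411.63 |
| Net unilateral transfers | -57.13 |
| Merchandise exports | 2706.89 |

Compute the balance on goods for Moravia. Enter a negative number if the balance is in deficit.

Goods balance = 2706.89 - 4922.64 = -2215.75

-2215.75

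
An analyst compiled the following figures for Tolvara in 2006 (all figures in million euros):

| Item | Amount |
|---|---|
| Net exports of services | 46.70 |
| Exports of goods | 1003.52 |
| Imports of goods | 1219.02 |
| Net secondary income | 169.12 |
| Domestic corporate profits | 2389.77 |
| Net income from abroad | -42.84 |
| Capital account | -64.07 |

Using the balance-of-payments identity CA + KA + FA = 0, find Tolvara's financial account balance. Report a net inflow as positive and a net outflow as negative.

Goods balance = 1003.52 - 1219.02 = -215.50
Services balance = 46.70
Trade balance (goods + services) = -215.50 + 46.70 = -168.80
Net primary income = -42.84
Net secondary income = 169.12
Current account = -168.80 + (-42.84) + 169.12 = -42.52
Financial account = -(-42.52 + (-64.07)) = 106.59

106.59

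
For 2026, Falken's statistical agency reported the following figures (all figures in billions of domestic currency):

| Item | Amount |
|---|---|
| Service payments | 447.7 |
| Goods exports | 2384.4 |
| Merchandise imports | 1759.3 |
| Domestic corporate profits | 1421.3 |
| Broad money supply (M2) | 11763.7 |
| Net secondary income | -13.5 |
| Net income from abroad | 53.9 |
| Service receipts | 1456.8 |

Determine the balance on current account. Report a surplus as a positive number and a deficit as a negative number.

Goods balance = 2384.4 - 1759.3 = 625.1
Services balance = 1456.8 - 447.7 = 1009.1
Trade balance (goods + services) = 625.1 + 1009.1 = 1634.2
Net primary income = 53.9
Net secondary income = -13.5
Current account = 1634.2 + 53.9 + (-13.5) = 1674.6

1674.6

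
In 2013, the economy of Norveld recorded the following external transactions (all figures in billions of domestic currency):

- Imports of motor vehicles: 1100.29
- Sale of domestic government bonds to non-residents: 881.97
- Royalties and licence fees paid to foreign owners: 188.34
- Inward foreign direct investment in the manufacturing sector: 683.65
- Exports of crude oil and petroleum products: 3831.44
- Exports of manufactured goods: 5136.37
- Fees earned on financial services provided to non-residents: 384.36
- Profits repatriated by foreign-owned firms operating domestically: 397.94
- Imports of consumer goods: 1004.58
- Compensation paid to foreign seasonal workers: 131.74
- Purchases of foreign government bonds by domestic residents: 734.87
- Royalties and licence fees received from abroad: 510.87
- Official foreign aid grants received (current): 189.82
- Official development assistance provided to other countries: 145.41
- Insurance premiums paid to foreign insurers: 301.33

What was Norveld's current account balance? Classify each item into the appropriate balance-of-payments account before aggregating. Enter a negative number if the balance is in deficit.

6783.23

Goods: 5136.37 + 3831.44 - 1100.29 - 1004.58 = 6862.94
Services: -188.34 - 301.33 + 384.36 + 510.87 = 405.56
Primary income: -397.94 - 131.74 = -529.68
Secondary income: -145.41 + 189.82 = 44.41
Current account = 6862.94 + 405.56 + (-529.68) + 44.41 = 6783.23
(Excluded from the current account — financial account: sale of domestic government bonds to non-residents 881.97, inward foreign direct investment in the manufacturing sector 683.65, purchases of foreign government bonds by domestic residents 734.87.)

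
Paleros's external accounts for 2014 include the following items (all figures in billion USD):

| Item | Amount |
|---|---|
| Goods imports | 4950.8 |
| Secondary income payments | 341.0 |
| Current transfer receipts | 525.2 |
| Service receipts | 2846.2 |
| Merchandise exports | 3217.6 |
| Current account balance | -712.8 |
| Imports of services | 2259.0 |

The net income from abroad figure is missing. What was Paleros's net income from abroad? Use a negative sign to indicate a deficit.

Current account = goods balance + services balance + net primary income + net secondary income
Sum of the known components = -961.8
Net income from abroad = CA - (known components) = -712.8 - (-961.8) = 249.0

249.0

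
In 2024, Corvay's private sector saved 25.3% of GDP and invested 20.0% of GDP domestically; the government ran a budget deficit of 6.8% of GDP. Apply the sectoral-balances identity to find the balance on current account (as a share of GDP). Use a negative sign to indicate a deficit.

By the sectoral-balances identity, CA = (S_private - I) + (T - G).
Private balance = 25.3 - 20.0 = 5.3
Government balance (T - G) = -6.8
CA = 5.3 + (-6.8) = -1.5

-1.5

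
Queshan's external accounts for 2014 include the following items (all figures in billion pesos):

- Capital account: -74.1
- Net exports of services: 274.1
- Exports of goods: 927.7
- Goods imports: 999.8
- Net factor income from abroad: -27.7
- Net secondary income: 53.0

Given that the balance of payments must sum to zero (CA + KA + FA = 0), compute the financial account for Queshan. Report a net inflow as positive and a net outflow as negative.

Goods balance = 927.7 - 999.8 = -72.1
Services balance = 274.1
Trade balance (goods + services) = -72.1 + 274.1 = 202.0
Net primary income = -27.7
Net secondary income = 53.0
Current account = 202.0 + (-27.7) + 53.0 = 227.3
Financial account = -(227.3 + (-74.1)) = -153.2

-153.2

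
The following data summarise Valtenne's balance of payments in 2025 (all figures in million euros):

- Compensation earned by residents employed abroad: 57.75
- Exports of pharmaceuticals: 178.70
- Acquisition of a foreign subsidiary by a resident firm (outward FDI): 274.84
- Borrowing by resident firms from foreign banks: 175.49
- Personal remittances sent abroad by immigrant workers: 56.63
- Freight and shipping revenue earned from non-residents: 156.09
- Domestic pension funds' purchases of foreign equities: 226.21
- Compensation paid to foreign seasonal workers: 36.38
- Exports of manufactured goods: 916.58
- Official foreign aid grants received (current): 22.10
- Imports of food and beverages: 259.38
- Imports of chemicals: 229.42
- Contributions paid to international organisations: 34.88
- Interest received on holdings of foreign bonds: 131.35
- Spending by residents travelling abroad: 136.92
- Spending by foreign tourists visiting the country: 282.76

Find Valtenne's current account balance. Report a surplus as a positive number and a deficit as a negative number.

Goods: -229.42 - 259.38 + 178.70 + 916.58 = 606.48
Services: 156.09 - 136.92 + 282.76 = 301.93
Primary income: -36.38 + 131.35 + 57.75 = 152.72
Secondary income: -56.63 + 22.10 - 34.88 = -69.41
Current account = 606.48 + 301.93 + 152.72 + (-69.41) = 991.72
(Excluded from the current account — financial account: acquisition of a foreign subsidiary by a resident firm (outward FDI) 274.84, borrowing by resident firms from foreign banks 175.49, domestic pension funds' purchases of foreign equities 226.21.)

991.72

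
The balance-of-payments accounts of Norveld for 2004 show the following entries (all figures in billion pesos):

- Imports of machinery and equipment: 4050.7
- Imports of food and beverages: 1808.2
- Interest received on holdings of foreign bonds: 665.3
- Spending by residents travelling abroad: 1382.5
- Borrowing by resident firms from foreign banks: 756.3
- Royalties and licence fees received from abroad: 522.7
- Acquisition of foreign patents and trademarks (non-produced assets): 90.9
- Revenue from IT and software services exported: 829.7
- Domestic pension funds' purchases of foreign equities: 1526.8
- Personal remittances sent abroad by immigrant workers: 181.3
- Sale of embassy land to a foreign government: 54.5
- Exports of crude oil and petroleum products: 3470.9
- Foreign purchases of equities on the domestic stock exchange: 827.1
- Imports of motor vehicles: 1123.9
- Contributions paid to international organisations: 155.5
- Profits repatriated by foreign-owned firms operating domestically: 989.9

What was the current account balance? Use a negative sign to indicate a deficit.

-4203.4

Goods: 3470.9 - 1123.9 - 4050.7 - 1808.2 = -3511.9
Services: 522.7 + 829.7 - 1382.5 = -30.1
Primary income: 665.3 - 989.9 = -324.6
Secondary income: -181.3 - 155.5 = -336.8
Current account = (-3511.9) + (-30.1) + (-324.6) + (-336.8) = -4203.4
(Excluded from the current account — financial account: borrowing by resident firms from foreign banks 756.3, domestic pension funds' purchases of foreign equities 1526.8, foreign purchases of equities on the domestic stock exchange 827.1; capital account: acquisition of foreign patents and trademarks (non-produced assets) 90.9, sale of embassy land to a foreign government 54.5.)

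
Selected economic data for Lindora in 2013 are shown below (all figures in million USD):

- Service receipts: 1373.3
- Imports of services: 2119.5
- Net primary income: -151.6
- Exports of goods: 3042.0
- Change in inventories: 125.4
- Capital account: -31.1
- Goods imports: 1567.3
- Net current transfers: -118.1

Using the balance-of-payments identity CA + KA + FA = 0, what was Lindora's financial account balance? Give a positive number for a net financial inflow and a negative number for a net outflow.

-427.7

Goods balance = 3042.0 - 1567.3 = 1474.7
Services balance = 1373.3 - 2119.5 = -746.2
Trade balance (goods + services) = 1474.7 + (-746.2) = 728.5
Net primary income = -151.6
Net secondary income = -118.1
Current account = 728.5 + (-151.6) + (-118.1) = 458.8
Financial account = -(458.8 + (-31.1)) = -427.7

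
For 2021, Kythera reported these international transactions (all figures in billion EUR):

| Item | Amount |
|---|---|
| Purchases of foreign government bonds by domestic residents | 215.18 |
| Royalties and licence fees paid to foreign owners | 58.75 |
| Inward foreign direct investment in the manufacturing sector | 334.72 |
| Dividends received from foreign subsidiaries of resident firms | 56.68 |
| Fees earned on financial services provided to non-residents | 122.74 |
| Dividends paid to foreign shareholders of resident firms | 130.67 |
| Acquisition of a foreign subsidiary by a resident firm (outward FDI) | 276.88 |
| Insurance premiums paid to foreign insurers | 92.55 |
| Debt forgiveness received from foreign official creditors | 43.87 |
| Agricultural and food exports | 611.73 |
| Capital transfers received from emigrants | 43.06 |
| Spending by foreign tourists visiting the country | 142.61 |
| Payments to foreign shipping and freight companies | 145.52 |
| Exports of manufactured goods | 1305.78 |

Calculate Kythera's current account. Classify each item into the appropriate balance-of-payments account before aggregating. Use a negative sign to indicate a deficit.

Goods: 1305.78 + 611.73 = 1917.51
Services: -145.52 + 142.61 - 58.75 + 122.74 - 92.55 = -31.47
Primary income: 56.68 - 130.67 = -73.99
Current account = 1917.51 + (-31.47) + (-73.99) = 1812.05
(Excluded from the current account — financial account: purchases of foreign government bonds by domestic residents 215.18, inward foreign direct investment in the manufacturing sector 334.72, acquisition of a foreign subsidiary by a resident firm (outward FDI) 276.88; capital account: debt forgiveness received from foreign official creditors 43.87, capital transfers received from emigrants 43.06.)

1812.05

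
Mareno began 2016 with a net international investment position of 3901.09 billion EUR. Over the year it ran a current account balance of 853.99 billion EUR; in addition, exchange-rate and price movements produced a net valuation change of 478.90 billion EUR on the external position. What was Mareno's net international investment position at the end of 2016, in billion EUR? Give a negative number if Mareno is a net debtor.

5233.98

Change in NIIP = current account + net valuation change = 853.99 + 478.90 = 1332.89
End-of-year NIIP = 3901.09 + 1332.89 = 5233.98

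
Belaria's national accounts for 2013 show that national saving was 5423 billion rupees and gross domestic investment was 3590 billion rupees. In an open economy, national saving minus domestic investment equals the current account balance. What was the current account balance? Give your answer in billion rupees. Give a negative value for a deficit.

1833

S - I = CA (net lending to the rest of the world).
CA = S - I = 5423 - 3590 = 1833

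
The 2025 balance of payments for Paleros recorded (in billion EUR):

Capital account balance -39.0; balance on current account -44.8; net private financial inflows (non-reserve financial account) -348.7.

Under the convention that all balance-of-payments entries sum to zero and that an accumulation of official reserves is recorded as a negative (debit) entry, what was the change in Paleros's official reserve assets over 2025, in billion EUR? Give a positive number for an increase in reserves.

Official reserve transactions balance = -((-44.8) + (-39.0) + (-348.7)) = 432.5
An accumulation of reserves is recorded as a debit (negative entry), so the change in the stock of reserves is the negative of that balance.
Change in official reserves = -(432.5) = -432.5

-432.5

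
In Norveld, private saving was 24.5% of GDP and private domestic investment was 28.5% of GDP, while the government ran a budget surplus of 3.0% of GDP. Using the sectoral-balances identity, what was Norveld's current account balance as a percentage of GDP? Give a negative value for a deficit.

By the sectoral-balances identity, CA = (S_private - I) + (T - G).
Private balance = 24.5 - 28.5 = -4.0
Government balance (T - G) = 3.0
CA = -4.0 + 3.0 = -1.0

-1.0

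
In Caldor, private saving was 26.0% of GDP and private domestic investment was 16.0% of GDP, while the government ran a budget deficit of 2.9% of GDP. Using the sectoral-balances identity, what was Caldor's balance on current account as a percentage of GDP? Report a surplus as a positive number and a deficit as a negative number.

By the sectoral-balances identity, CA = (S_private - I) + (T - G).
Private balance = 26.0 - 16.0 = 10.0
Government balance (T - G) = -2.9
CA = 10.0 + (-2.9) = 7.1

7.1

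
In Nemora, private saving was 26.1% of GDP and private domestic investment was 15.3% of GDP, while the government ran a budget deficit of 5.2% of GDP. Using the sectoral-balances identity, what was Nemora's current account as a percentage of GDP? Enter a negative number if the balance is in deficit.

5.6

By the sectoral-balances identity, CA = (S_private - I) + (T - G).
Private balance = 26.1 - 15.3 = 10.8
Government balance (T - G) = -5.2
CA = 10.8 + (-5.2) = 5.6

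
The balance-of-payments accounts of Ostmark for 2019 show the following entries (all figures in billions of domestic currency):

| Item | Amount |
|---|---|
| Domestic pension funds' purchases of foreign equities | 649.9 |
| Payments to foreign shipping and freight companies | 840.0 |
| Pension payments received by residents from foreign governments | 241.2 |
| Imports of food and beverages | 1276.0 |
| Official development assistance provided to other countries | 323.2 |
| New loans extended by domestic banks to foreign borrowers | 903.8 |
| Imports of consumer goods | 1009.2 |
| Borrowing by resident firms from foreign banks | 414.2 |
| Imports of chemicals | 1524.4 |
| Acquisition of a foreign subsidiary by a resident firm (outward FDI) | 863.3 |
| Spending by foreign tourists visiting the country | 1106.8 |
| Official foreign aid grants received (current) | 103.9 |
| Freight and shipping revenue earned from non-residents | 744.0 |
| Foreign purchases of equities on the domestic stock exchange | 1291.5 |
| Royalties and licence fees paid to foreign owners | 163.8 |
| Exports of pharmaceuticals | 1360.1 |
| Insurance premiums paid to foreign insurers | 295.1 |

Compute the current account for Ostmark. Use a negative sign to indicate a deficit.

-1875.7

Goods: -1524.4 - 1009.2 - 1276.0 + 1360.1 = -2449.5
Services: -295.1 - 163.8 + 744.0 - 840.0 + 1106.8 = 551.9
Secondary income: 103.9 + 241.2 - 323.2 = 21.9
Current account = (-2449.5) + 551.9 + 21.9 = -1875.7
(Excluded from the current account — financial account: domestic pension funds' purchases of foreign equities 649.9, new loans extended by domestic banks to foreign borrowers 903.8, borrowing by resident firms from foreign banks 414.2, acquisition of a foreign subsidiary by a resident firm (outward FDI) 863.3, foreign purchases of equities on the domestic stock exchange 1291.5.)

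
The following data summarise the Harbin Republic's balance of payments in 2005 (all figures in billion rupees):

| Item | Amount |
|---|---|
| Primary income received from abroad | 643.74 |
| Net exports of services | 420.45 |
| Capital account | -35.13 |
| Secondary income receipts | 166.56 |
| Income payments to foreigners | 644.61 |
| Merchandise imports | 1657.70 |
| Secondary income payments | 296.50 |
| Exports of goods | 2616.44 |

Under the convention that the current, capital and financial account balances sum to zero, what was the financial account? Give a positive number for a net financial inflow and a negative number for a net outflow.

-1213.25

Goods balance = 2616.44 - 1657.70 = 958.74
Services balance = 420.45
Trade balance (goods + services) = 958.74 + 420.45 = 1379.19
Net primary income = 643.74 - 644.61 = -0.87
Net secondary income = 166.56 - 296.50 = -129.94
Current account = 1379.19 + (-0.87) + (-129.94) = 1248.38
Financial account = -(1248.38 + (-35.13)) = -1213.25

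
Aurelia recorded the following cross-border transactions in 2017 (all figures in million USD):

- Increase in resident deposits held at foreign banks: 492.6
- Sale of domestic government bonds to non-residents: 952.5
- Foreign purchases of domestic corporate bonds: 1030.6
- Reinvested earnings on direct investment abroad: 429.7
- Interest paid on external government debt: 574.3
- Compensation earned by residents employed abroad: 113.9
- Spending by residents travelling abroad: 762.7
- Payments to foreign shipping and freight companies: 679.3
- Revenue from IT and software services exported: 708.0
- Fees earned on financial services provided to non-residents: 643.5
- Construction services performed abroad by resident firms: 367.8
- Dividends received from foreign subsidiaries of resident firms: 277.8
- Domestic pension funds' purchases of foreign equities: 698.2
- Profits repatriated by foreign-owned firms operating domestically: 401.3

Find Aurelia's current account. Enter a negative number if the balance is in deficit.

123.1

Services: -762.7 + 367.8 + 708.0 - 679.3 + 643.5 = 277.3
Primary income: 113.9 + 429.7 - 574.3 - 401.3 + 277.8 = -154.2
Current account = 277.3 + (-154.2) = 123.1
(Excluded from the current account — financial account: increase in resident deposits held at foreign banks 492.6, sale of domestic government bonds to non-residents 952.5, foreign purchases of domestic corporate bonds 1030.6, domestic pension funds' purchases of foreign equities 698.2.)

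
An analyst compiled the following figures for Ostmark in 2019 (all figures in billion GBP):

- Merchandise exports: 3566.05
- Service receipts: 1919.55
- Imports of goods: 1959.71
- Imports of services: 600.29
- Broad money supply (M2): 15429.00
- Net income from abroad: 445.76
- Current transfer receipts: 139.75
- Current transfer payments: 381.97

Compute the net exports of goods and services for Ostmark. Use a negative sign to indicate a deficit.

Goods balance = 3566.05 - 1959.71 = 1606.34
Services balance = 1919.55 - 600.29 = 1319.26
Trade balance (goods + services) = 1606.34 + 1319.26 = 2925.60

2925.60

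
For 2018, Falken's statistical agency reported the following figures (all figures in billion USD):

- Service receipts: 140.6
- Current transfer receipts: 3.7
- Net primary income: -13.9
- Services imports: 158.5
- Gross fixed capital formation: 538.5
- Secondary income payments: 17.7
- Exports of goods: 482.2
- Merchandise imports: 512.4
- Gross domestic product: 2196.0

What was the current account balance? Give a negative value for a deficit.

Goods balance = 482.2 - 512.4 = -30.2
Services balance = 140.6 - 158.5 = -17.9
Trade balance (goods + services) = -30.2 + (-17.9) = -48.1
Net primary income = -13.9
Net secondary income = 3.7 - 17.7 = -14.0
Current account = -48.1 + (-13.9) + (-14.0) = -76.0

-76.0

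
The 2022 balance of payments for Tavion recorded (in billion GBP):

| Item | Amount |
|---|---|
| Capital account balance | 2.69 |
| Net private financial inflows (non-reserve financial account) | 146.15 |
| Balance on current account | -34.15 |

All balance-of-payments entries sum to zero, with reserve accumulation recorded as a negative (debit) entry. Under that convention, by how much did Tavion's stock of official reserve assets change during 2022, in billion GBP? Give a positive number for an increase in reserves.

114.69

Official reserve transactions balance = -((-34.15) + 2.69 + 146.15) = -114.69
An accumulation of reserves is recorded as a debit (negative entry), so the change in the stock of reserves is the negative of that balance.
Change in official reserves = -(-114.69) = 114.69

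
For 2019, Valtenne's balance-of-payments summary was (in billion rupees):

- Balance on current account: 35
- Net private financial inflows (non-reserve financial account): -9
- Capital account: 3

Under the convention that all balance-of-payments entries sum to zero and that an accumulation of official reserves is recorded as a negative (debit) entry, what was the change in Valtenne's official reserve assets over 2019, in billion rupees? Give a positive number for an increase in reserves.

29

Official reserve transactions balance = -(35 + 3 + (-9)) = -29
An accumulation of reserves is recorded as a debit (negative entry), so the change in the stock of reserves is the negative of that balance.
Change in official reserves = -(-29) = 29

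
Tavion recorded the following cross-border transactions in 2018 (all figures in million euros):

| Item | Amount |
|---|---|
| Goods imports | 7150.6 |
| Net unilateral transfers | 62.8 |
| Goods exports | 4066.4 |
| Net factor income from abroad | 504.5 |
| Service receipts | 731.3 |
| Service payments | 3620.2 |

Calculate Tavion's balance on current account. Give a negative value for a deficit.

-5405.8

Goods balance = 4066.4 - 7150.6 = -3084.2
Services balance = 731.3 - 3620.2 = -2888.9
Trade balance (goods + services) = -3084.2 + (-2888.9) = -5973.1
Net primary income = 504.5
Net secondary income = 62.8
Current account = -5973.1 + 504.5 + 62.8 = -5405.8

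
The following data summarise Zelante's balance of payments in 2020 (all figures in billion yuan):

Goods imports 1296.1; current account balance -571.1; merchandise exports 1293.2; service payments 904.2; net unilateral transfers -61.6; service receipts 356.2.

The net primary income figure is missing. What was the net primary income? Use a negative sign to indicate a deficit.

41.4

Current account = goods balance + services balance + net primary income + net secondary income
Sum of the known components = -612.5
Net primary income = CA - (known components) = -571.1 - (-612.5) = 41.4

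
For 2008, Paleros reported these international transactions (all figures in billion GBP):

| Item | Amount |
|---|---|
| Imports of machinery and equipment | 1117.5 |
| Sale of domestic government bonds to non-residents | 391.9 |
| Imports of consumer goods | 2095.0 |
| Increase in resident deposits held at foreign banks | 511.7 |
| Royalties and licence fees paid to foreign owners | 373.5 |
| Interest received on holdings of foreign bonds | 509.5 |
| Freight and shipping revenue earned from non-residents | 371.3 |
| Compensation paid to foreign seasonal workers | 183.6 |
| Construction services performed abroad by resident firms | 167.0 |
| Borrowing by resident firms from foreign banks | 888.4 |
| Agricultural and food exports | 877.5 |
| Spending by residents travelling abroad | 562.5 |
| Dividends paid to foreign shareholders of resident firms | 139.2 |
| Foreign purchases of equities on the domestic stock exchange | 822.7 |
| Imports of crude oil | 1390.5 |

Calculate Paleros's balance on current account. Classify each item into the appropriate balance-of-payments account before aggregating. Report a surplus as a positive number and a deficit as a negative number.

-3936.5

Goods: 877.5 - 1390.5 - 1117.5 - 2095.0 = -3725.5
Services: 371.3 - 373.5 - 562.5 + 167.0 = -397.7
Primary income: 509.5 - 139.2 - 183.6 = 186.7
Current account = (-3725.5) + (-397.7) + 186.7 = -3936.5
(Excluded from the current account — financial account: sale of domestic government bonds to non-residents 391.9, increase in resident deposits held at foreign banks 511.7, borrowing by resident firms from foreign banks 888.4, foreign purchases of equities on the domestic stock exchange 822.7.)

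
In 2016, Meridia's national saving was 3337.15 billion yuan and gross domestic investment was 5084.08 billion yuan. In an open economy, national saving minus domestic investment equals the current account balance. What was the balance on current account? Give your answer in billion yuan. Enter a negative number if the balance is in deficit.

-1746.93

CA = S - I = 3337.15 - 5084.08 = -1746.93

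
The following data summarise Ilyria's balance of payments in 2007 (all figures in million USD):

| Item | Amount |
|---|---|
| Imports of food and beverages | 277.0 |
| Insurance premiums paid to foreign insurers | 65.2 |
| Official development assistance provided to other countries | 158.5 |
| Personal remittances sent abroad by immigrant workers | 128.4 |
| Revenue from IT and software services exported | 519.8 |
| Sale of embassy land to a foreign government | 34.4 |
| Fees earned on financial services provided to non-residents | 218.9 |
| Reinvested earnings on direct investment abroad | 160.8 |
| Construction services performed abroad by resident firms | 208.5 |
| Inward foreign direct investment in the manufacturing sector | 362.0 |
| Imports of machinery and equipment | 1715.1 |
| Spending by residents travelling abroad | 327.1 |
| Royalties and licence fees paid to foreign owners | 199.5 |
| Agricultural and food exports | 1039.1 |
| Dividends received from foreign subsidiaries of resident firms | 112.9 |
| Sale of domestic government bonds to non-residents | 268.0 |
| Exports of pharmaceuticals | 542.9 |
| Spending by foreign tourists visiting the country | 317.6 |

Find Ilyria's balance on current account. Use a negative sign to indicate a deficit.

249.7

Goods: -1715.1 + 542.9 + 1039.1 - 277.0 = -410.1
Services: 317.6 - 327.1 - 199.5 + 519.8 + 218.9 + 208.5 - 65.2 = 673.0
Primary income: 160.8 + 112.9 = 273.7
Secondary income: -158.5 - 128.4 = -286.9
Current account = (-410.1) + 673.0 + 273.7 + (-286.9) = 249.7
(Excluded from the current account — capital account: sale of embassy land to a foreign government 34.4; financial account: inward foreign direct investment in the manufacturing sector 362.0, sale of domestic government bonds to non-residents 268.0.)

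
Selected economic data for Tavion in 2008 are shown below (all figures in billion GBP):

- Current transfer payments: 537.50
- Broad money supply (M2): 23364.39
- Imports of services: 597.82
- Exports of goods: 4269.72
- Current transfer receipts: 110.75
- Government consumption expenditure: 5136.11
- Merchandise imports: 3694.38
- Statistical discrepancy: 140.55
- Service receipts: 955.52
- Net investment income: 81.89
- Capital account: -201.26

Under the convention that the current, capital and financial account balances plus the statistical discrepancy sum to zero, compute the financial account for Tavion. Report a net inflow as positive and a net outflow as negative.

-527.47

Goods balance = 4269.72 - 3694.38 = 575.34
Services balance = 955.52 - 597.82 = 357.70
Trade balance (goods + services) = 575.34 + 357.70 = 933.04
Net primary income = 81.89
Net secondary income = 110.75 - 537.50 = -426.75
Current account = 933.04 + 81.89 + (-426.75) = 588.18
Financial account = -(588.18 + (-201.26) + 140.55) = -527.47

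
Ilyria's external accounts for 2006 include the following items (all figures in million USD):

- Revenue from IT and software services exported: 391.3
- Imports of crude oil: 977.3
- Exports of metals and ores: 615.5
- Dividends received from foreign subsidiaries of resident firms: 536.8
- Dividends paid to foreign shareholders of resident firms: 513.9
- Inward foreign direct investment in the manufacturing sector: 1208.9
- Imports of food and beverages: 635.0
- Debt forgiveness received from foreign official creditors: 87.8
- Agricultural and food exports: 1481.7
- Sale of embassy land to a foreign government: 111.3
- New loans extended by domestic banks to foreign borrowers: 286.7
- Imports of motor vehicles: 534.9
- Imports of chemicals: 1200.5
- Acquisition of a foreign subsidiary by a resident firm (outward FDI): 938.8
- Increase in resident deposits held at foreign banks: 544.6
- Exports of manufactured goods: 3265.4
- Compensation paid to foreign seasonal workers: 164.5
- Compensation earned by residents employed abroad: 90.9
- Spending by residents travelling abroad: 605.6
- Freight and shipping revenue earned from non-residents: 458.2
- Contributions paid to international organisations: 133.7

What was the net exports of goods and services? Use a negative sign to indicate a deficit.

Goods: -635.0 + 1481.7 - 977.3 - 1200.5 + 3265.4 - 534.9 + 615.5 = 2014.9
Services: -605.6 + 391.3 + 458.2 = 243.9
Trade balance = 2014.9 + 243.9 = 2258.8
(Excluded from the trade balance — primary income: dividends received from foreign subsidiaries of resident firms 536.8, dividends paid to foreign shareholders of resident firms 513.9, compensation paid to foreign seasonal workers 164.5, compensation earned by residents employed abroad 90.9; financial account: inward foreign direct investment in the manufacturing sector 1208.9, new loans extended by domestic banks to foreign borrowers 286.7, acquisition of a foreign subsidiary by a resident firm (outward FDI) 938.8, increase in resident deposits held at foreign banks 544.6; capital account: debt forgiveness received from foreign official creditors 87.8, sale of embassy land to a foreign government 111.3; secondary income: contributions paid to international organisations 133.7.)

2258.8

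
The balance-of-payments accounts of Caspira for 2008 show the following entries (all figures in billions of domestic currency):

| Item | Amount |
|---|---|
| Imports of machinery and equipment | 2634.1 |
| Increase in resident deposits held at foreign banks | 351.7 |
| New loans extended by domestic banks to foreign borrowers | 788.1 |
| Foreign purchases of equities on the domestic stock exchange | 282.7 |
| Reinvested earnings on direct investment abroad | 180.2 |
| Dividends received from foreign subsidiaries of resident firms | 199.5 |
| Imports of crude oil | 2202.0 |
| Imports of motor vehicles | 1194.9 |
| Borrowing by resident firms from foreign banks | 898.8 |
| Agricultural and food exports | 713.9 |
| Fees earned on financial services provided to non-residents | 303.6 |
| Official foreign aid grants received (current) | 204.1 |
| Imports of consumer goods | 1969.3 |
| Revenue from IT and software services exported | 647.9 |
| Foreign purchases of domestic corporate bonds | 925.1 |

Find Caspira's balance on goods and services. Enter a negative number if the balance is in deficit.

-6334.9

Goods: -2634.1 - 1194.9 + 713.9 - 2202.0 - 1969.3 = -7286.4
Services: 647.9 + 303.6 = 951.5
Trade balance = -7286.4 + 951.5 = -6334.9
(Excluded from the trade balance — financial account: increase in resident deposits held at foreign banks 351.7, new loans extended by domestic banks to foreign borrowers 788.1, foreign purchases of equities on the domestic stock exchange 282.7, borrowing by resident firms from foreign banks 898.8, foreign purchases of domestic corporate bonds 925.1; primary income: reinvested earnings on direct investment abroad 180.2, dividends received from foreign subsidiaries of resident firms 199.5; secondary income: official foreign aid grants received (current) 204.1.)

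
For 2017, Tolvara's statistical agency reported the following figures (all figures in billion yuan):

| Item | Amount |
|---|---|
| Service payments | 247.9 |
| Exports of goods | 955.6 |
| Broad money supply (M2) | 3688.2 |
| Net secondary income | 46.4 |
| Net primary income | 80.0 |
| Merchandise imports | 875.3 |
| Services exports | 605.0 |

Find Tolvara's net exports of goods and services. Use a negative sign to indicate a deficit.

Goods balance = 955.6 - 875.3 = 80.3
Services balance = 605.0 - 247.9 = 357.1
Trade balance (goods + services) = 80.3 + 357.1 = 437.4

437.4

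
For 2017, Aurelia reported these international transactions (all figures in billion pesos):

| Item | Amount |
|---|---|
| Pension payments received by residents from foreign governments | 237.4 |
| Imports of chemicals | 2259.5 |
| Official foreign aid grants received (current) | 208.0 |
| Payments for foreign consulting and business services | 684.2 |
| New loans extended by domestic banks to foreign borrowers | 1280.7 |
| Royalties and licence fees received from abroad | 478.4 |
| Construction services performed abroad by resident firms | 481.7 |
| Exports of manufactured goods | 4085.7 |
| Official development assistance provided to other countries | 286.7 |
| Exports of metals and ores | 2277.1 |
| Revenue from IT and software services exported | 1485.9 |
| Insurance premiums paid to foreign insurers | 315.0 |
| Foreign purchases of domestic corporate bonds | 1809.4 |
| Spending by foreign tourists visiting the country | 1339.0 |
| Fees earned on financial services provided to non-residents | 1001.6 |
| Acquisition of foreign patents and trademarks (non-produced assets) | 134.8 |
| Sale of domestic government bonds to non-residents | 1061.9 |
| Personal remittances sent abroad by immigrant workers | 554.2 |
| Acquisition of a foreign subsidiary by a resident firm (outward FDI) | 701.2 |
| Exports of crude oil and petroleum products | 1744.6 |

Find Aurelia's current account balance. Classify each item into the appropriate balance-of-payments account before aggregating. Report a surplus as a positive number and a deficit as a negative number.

Goods: -2259.5 + 2277.1 + 1744.6 + 4085.7 = 5847.9
Services: -315.0 + 1485.9 - 684.2 + 1001.6 + 481.7 + 478.4 + 1339.0 = 3787.4
Secondary income: -286.7 + 208.0 - 554.2 + 237.4 = -395.5
Current account = 5847.9 + 3787.4 + (-395.5) = 9239.8
(Excluded from the current account — financial account: new loans extended by domestic banks to foreign borrowers 1280.7, foreign purchases of domestic corporate bonds 1809.4, sale of domestic government bonds to non-residents 1061.9, acquisition of a foreign subsidiary by a resident firm (outward FDI) 701.2; capital account: acquisition of foreign patents and trademarks (non-produced assets) 134.8.)

9239.8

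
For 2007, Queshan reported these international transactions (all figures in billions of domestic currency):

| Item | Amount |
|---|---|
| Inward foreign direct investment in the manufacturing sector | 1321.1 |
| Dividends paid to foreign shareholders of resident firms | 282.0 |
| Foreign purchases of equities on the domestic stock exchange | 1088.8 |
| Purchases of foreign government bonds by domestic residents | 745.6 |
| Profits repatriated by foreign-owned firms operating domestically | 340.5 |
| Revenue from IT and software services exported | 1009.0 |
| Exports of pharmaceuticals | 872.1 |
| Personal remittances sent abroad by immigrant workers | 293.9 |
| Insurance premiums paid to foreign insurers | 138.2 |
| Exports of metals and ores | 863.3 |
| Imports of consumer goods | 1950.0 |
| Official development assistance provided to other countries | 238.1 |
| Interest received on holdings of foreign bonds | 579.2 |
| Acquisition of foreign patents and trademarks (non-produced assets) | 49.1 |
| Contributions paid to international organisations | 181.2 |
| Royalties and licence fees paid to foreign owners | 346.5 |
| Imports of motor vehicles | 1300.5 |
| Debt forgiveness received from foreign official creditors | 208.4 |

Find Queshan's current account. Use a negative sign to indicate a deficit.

Goods: -1300.5 + 872.1 + 863.3 - 1950.0 = -1515.1
Services: 1009.0 - 138.2 - 346.5 = 524.3
Primary income: -282.0 + 579.2 - 340.5 = -43.3
Secondary income: -293.9 - 238.1 - 181.2 = -713.2
Current account = (-1515.1) + 524.3 + (-43.3) + (-713.2) = -1747.3
(Excluded from the current account — financial account: inward foreign direct investment in the manufacturing sector 1321.1, foreign purchases of equities on the domestic stock exchange 1088.8, purchases of foreign government bonds by domestic residents 745.6; capital account: acquisition of foreign patents and trademarks (non-produced assets) 49.1, debt forgiveness received from foreign official creditors 208.4.)

-1747.3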